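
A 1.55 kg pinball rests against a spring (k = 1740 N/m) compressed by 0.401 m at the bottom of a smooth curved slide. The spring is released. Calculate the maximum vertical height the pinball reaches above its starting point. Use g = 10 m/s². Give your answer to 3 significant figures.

h = 9.03 m

At maximum height the pinball is at rest, so ½kx² = mgh
h = kx²/(2mg) = (1740)(0.401)²/(2 × 1.55 × 10) = 9.026 m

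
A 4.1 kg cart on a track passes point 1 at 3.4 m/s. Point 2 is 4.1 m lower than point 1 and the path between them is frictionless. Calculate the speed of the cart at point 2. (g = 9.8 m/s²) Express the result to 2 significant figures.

v = 9.6 m/s

Equating total energy at the two states: ½mv₀² + mgh = ½mv²
v² = v₀² + 2gh = (3.4)² + 2(9.8)(4.1) = 91.920
v = √91.920 = 9.587 m/s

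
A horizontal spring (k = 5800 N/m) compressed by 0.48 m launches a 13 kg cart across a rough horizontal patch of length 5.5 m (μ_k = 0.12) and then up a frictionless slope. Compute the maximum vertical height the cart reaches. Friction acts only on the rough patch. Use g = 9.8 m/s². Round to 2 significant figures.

Spring energy: E₀ = ½kx² = ½(5800)(0.48)² = 668.16 J
Friction: W_f = μ_k mg d = (0.12)(13)(9.8)(5.5) = 84.08 J
Energy at base of ramp: E = 668.16 − 84.08 = 584.08 J
At max height all remaining energy is PE: mgh = E ⇒ h = E/(mg) = 584.08/(13 × 9.8) = 4.585 m

h = 4.6 m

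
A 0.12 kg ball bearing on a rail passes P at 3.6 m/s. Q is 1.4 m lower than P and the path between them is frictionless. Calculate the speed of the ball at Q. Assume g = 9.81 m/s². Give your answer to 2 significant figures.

Energy conservation between the two points: ½mv₀² + mgh = ½mv²
The mass cancels from both sides.
v² = v₀² + 2gh = (3.6)² + 2(9.81)(1.4) = 40.428
v = √40.428 = 6.358 m/s

v = 6.4 m/s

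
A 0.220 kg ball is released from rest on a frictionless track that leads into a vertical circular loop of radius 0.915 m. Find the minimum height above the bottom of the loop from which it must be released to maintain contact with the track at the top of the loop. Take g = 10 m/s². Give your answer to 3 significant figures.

h = 2.29 m

At the top, for minimum speed gravity alone supplies the centripetal force: mg = mv_top²/r ⇒ v_top² = gr = 9.150 m²/s²
Energy conservation from release height h to the top (height 2r): mgh = ½mv_top² + mg(2r)
h = v_top²/(2g) + 2r = r/2 + 2r = 5r/2 = 2.288 m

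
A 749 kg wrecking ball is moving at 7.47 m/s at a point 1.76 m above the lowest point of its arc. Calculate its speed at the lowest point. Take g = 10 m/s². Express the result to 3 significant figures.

v = 9.54 m/s

Mechanical energy is conserved (no friction): ½mv₀² + mgh = ½mv²
v² = v₀² + 2gh = (7.47)² + 2(10)(1.76) = 91.001
v = √91.001 = 9.539 m/s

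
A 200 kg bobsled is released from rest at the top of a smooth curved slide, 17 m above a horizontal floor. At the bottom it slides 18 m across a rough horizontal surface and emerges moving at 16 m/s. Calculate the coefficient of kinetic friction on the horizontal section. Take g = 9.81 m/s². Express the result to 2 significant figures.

μ_k = 0.22

Energy bookkeeping (friction removes W_f = μ_k N d):
mgh = ½mv² + μ_k m g d
mgh = 33354 J; ½mv² = 25600 J
W_f = 33354 − 25600 = 7754 J
μ_k = W_f/(mg·d) = 7754/(1962 × 18) = 0.2196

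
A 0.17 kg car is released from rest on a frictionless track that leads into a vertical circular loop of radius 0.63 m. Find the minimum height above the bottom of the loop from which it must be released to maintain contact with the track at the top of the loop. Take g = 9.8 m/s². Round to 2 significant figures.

h = 1.6 m

At the top, for minimum speed gravity alone supplies the centripetal force: mg = mv_top²/r ⇒ v_top² = gr = 6.174 m²/s²
Energy conservation from release height h to the top (height 2r): mgh = ½mv_top² + mg(2r)
h = v_top²/(2g) + 2r = r/2 + 2r = 5r/2 = 1.575 m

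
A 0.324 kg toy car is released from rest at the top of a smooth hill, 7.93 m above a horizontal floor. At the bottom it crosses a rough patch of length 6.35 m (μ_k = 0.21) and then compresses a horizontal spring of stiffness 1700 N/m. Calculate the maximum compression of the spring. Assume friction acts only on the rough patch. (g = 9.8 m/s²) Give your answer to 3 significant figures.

Initial energy: E₁ = mgh = (0.324)(9.8)(7.93) = 25.179 J
Friction removes W_f = μ_k mg d = (0.21)(0.324)(9.8)(6.35) = 4.234 J
Energy reaching the spring: E = 25.179 − 4.234 = 20.945 J
At max compression ½kx² = E ⇒ x = √(2E/k) = √(2 × 20.945/1700) = 0.1570 m

x = 0.157 m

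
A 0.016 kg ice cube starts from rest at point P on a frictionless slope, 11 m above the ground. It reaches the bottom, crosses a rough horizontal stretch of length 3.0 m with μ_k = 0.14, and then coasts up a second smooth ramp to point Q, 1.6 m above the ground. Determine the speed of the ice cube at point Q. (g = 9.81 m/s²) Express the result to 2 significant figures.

v = 13 m/s

Energy at P: mgh₁ = (0.016)(9.81)(11) = 1.7266 J
Friction loss: W_f = μ_k mg d = 0.06592 J
At Q: ½mv² + mgh₂ = mgh₁ − W_f
½mv² = 1.7266 − 0.06592 − 0.25114 = 1.4095 J
v = √(2 × 1.4095/0.016) = 13.27 m/s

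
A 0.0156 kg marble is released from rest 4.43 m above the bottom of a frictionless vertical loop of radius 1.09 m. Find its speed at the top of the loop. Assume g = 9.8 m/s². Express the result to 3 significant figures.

v = 6.64 m/s

Energy conservation: mgh = ½mv_top² + mg(2r)
v_top² = 2g(h − 2r) = 2(9.8)(4.43 − 2.180) = 44.10
v_top = 6.641 m/s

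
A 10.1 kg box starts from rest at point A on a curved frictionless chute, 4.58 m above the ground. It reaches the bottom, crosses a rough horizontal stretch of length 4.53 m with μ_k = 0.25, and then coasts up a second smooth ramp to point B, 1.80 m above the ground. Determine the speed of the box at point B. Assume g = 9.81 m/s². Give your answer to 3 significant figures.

v = 5.69 m/s

Energy at A: mgh₁ = (10.1)(9.81)(4.58) = 453.79 J
Friction loss: W_f = μ_k mg d = 112.2 J
At B: ½mv² + mgh₂ = mgh₁ − W_f
½mv² = 453.79 − 112.2 − 178.35 = 163.24 J
v = √(2 × 163.24/10.1) = 5.685 m/s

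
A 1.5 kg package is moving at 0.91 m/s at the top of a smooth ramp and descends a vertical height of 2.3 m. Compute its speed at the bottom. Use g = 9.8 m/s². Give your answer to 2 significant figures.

By conservation of mechanical energy, ½mv₀² + mgh = ½mv²
v² = v₀² + 2gh = (0.91)² + 2(9.8)(2.3) = 45.908
v = √45.908 = 6.776 m/s

v = 6.8 m/s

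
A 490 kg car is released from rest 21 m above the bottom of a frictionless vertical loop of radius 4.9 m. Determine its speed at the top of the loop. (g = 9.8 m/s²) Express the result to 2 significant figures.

Energy conservation: mgh = ½mv_top² + mg(2r)
v_top² = 2g(h − 2r) = 2(9.8)(21 − 9.800) = 219.5
v_top = 14.82 m/s

v = 15 m/s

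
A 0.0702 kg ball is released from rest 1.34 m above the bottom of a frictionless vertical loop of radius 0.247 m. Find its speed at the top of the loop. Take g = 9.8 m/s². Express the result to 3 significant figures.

Energy conservation: mgh = ½mv_top² + mg(2r)
v_top² = 2g(h − 2r) = 2(9.8)(1.34 − 0.4940) = 16.58
v_top = 4.072 m/s

v = 4.07 m/s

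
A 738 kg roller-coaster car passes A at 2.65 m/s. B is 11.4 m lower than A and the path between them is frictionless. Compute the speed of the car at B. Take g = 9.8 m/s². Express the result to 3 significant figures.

By conservation of mechanical energy, ½mv₀² + mgh = ½mv²
v² = v₀² + 2gh = (2.65)² + 2(9.8)(11.4) = 230.46
v = √230.46 = 15.18 m/s

v = 15.2 m/s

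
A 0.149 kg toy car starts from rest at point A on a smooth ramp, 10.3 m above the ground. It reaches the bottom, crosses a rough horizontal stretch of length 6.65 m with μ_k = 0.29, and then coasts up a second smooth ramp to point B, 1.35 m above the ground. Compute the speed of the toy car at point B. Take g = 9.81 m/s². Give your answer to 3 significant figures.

v = 11.7 m/s

Energy at A: mgh₁ = (0.149)(9.81)(10.3) = 15.055 J
Friction loss: W_f = μ_k mg d = 2.819 J
At B: ½mv² + mgh₂ = mgh₁ − W_f
½mv² = 15.055 − 2.819 − 1.9733 = 10.263 J
v = √(2 × 10.263/0.149) = 11.74 m/s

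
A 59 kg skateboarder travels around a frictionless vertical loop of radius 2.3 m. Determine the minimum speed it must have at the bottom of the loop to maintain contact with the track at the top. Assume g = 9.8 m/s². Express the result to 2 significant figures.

v = 11 m/s

At the top: mg = mv_top²/r ⇒ v_top² = gr = 22.54 m²/s²
Energy from bottom to top (height 2r): ½mv_bot² = ½mv_top² + mg(2r)
v_bot² = gr + 4gr = 5gr = 112.7
v_bot = √(5gr) = 10.62 m/s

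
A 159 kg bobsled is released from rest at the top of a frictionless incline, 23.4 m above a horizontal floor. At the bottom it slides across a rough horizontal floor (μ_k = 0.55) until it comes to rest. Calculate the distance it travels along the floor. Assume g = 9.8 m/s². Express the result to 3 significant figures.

d = 42.5 m

Applying the work–energy principle:
At rest all PE has been dissipated by friction: mgh = μ_k m g d
d = h/μ_k = 23.4/0.55 = 42.55 m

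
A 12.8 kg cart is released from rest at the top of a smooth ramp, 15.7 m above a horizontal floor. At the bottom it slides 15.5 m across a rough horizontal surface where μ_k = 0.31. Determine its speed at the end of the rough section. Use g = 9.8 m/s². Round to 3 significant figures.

v = 14.6 m/s

Energy at the top = energy at the end + work done against friction:
mgh = ½mv² + μ_k m g d
W_f = μ_k mg d = (0.31)(12.8)(9.8)(15.5) = 602.7 J
½mv² = mgh − W_f = 1969.4 − 602.7 = 1366.7 J
v = √(2 × 1366.7/12.8) = 14.61 m/s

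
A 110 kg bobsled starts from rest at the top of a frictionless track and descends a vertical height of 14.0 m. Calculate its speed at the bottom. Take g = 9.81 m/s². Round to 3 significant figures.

v = 16.6 m/s

By conservation of mechanical energy, mgh = ½mv²
v = √(2gh) = √(2 × 9.81 × 14.0) = √274.68 = 16.57 m/s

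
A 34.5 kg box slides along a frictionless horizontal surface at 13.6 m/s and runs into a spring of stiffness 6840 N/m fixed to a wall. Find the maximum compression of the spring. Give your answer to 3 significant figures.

x = 0.966 m

At max compression the box is momentarily at rest: ½mv² = ½kx²
x = v√(m/k) = 13.6 × √(34.5/6840) = 0.9659 m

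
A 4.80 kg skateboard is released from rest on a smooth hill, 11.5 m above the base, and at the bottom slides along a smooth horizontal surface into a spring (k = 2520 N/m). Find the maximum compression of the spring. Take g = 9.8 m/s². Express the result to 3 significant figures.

x = 0.655 m

At max compression the skateboard is momentarily at rest: mgh = ½kx²
x = √(2mgh/k) = √(2 × 4.80 × 9.8 × 11.5 / 2520) = 0.6552 m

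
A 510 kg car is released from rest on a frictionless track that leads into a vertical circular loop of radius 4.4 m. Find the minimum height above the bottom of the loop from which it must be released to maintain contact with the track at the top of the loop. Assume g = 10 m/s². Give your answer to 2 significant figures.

At the top, for minimum speed gravity alone supplies the centripetal force: mg = mv_top²/r ⇒ v_top² = gr = 44.00 m²/s²
Energy conservation from release height h to the top (height 2r): mgh = ½mv_top² + mg(2r)
h = v_top²/(2g) + 2r = r/2 + 2r = 5r/2 = 11.00 m

h = 11 m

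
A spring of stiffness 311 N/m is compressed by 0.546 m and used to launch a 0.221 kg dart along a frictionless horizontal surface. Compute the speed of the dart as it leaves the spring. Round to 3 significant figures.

Spring PE converts entirely to kinetic energy: ½kx² = ½mv²
v = x√(k/m) = 0.546 × √(311/0.221) = 20.48 m/s

v = 20.5 m/s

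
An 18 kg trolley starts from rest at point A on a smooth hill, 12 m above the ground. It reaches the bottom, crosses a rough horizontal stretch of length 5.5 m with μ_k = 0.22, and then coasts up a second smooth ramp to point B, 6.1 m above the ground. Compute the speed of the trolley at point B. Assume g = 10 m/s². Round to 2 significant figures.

Energy at A: mgh₁ = (18)(10)(12) = 2160.0 J
Friction loss: W_f = μ_k mg d = 217.8 J
At B: ½mv² + mgh₂ = mgh₁ − W_f
½mv² = 2160.0 − 217.8 − 1098.0 = 844.20 J
v = √(2 × 844.20/18) = 9.685 m/s

v = 9.7 m/s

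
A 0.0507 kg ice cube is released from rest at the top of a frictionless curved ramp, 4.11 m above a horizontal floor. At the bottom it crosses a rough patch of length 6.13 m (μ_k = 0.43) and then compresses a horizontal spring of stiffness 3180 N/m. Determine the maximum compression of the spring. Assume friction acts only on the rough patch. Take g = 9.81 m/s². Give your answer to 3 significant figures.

Initial energy: E₁ = mgh = (0.0507)(9.81)(4.11) = 2.0442 J
Friction removes W_f = μ_k mg d = (0.43)(0.0507)(9.81)(6.13) = 1.311 J
Energy reaching the spring: E = 2.0442 − 1.311 = 0.73317 J
At max compression ½kx² = E ⇒ x = √(2E/k) = √(2 × 0.73317/3180) = 0.02147 m

x = 0.0215 m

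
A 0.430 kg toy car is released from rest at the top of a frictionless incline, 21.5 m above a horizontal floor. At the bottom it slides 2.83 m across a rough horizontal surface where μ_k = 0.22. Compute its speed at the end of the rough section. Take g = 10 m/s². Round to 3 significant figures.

v = 20.4 m/s

Energy bookkeeping (friction removes W_f = μ_k N d):
mgh = ½mv² + μ_k m g d
W_f = μ_k mg d = (0.22)(0.430)(10)(2.83) = 2.677 J
½mv² = mgh − W_f = 92.450 − 2.677 = 89.773 J
v = √(2 × 89.773/0.430) = 20.43 m/s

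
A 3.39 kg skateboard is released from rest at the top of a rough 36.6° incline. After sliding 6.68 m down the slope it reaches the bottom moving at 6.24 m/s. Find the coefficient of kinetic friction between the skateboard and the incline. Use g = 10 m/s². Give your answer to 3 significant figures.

μ_k = 0.380

The energy dissipated by friction is the PE lost minus the KE gained:
mgL sinθ = 135.02 J; ½mv² = 65.999 J
W_f = 135.02 − 65.999 = 69.02 J
μ_k = W_f/(mg cosθ · L) = 69.02/(27.22 × 6.68) = 0.3796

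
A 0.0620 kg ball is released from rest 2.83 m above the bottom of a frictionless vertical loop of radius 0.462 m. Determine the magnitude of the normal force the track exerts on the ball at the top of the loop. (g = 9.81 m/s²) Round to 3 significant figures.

N = 4.41 N

Energy from release to top (height 2r): mgh = ½mv_top² + mg(2r)
v_top² = 2g(h − 2r) = 2(9.81)(2.83 − 0.9240) = 37.396 m²/s²
At the top, both N and weight point toward the centre: N + mg = mv_top²/r
N = m(v_top²/r − g) = 0.0620(37.396/0.462 − 9.81) = 4.410 N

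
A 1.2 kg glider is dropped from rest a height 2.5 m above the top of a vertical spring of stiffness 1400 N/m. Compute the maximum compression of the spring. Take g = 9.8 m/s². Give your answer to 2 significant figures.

x = 0.21 m

Let x be the compression. The total drop is H + x, and the glider is instantaneously at rest at max compression, so energy conservation gives:
mg(H + x) = ½kx²
½(1400)x² − (1.2)(9.8)x − (1.2)(9.8)(2.5) = 0
700.0x² − 11.76x − 29.40 = 0
x = [11.76 + √(138.3 + 82320)]/(2 × 700.0) = 0.2135 m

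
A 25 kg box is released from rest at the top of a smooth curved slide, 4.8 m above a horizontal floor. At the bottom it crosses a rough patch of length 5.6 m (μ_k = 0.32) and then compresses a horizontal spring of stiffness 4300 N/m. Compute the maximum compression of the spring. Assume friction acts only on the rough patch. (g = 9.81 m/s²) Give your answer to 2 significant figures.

Initial energy: E₁ = mgh = (25)(9.81)(4.8) = 1177.2 J
Friction removes W_f = μ_k mg d = (0.32)(25)(9.81)(5.6) = 439.5 J
Energy reaching the spring: E = 1177.2 − 439.5 = 737.71 J
At max compression ½kx² = E ⇒ x = √(2E/k) = √(2 × 737.71/4300) = 0.5858 m

x = 0.59 m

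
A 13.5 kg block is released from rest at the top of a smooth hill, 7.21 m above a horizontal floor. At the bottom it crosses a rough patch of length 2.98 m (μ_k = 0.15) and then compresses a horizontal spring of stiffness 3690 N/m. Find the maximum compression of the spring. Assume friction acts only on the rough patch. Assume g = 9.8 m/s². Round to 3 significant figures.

Initial energy: E₁ = mgh = (13.5)(9.8)(7.21) = 953.88 J
Friction removes W_f = μ_k mg d = (0.15)(13.5)(9.8)(2.98) = 59.14 J
Energy reaching the spring: E = 953.88 − 59.14 = 894.74 J
At max compression ½kx² = E ⇒ x = √(2E/k) = √(2 × 894.74/3690) = 0.6964 m

x = 0.696 m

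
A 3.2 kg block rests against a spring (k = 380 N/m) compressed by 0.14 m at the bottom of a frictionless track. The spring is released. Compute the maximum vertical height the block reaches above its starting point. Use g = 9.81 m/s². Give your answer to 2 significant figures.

Energy conservation from release to the highest point: ½kx² = mgh
h = kx²/(2mg) = (380)(0.14)²/(2 × 3.2 × 9.81) = 0.1186 m

h = 0.12 m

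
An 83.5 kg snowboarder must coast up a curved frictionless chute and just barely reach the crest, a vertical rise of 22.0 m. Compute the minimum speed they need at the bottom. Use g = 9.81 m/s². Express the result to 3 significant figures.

At the top they are momentarily at rest, so all KE converts to PE: ½mv² = mgh
v = √(2gh) = √(2 × 9.81 × 22.0) = 20.78 m/s

v = 20.8 m/s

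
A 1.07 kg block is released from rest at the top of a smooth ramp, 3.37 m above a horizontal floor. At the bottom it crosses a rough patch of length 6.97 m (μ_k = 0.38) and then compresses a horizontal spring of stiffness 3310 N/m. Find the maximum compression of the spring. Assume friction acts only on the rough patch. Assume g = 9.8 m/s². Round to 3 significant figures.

Initial energy: E₁ = mgh = (1.07)(9.8)(3.37) = 35.338 J
Friction removes W_f = μ_k mg d = (0.38)(1.07)(9.8)(6.97) = 27.77 J
Energy reaching the spring: E = 35.338 − 27.77 = 7.5646 J
At max compression ½kx² = E ⇒ x = √(2E/k) = √(2 × 7.5646/3310) = 0.06761 m

x = 0.0676 m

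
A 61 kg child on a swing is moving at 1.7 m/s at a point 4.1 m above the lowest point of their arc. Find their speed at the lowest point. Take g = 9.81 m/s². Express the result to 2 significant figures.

v = 9.1 m/s

Mechanical energy is conserved (no friction): ½mv₀² + mgh = ½mv²
v² = v₀² + 2gh = (1.7)² + 2(9.81)(4.1) = 83.332
v = √83.332 = 9.129 m/s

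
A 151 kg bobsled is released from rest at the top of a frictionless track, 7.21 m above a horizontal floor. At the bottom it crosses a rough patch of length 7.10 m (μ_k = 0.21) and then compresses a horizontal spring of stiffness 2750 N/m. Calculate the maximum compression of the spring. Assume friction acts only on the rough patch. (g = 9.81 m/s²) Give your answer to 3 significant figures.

x = 2.48 m

Initial energy: E₁ = mgh = (151)(9.81)(7.21) = 10680 J
Friction removes W_f = μ_k mg d = (0.21)(151)(9.81)(7.10) = 2209 J
Energy reaching the spring: E = 10680 − 2209 = 8471.6 J
At max compression ½kx² = E ⇒ x = √(2E/k) = √(2 × 8471.6/2750) = 2.482 m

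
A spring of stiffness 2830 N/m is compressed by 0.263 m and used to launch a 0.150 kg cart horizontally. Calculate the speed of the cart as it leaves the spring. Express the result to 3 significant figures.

The cart leaves the spring when the spring is at natural length, so ½kx² = ½mv²
v = x√(k/m) = 0.263 × √(2830/0.150) = 36.12 m/s

v = 36.1 m/s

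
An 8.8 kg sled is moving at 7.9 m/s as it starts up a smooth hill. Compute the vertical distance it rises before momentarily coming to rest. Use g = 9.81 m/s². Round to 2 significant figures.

Setting KE at the bottom equal to PE gained: ½mv² = mgh
h = v²/(2g) = 7.9²/(2 × 9.81) = 3.181 m

h = 3.2 m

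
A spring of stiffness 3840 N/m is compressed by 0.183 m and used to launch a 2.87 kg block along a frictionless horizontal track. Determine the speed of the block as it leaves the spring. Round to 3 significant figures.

v = 6.69 m/s

Conservation of energy: ½kx² = ½mv²
v = x√(k/m) = 0.183 × √(3840/2.87) = 6.694 m/s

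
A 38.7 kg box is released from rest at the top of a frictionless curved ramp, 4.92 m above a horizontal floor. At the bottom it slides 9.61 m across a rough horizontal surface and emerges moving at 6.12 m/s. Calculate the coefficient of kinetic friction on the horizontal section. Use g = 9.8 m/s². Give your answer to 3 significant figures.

μ_k = 0.313

Energy at the top = energy at the end + work done against friction:
mgh = ½mv² + μ_k m g d
mgh = 1866.0 J; ½mv² = 724.74 J
W_f = 1866.0 − 724.74 = 1141 J
μ_k = W_f/(mg·d) = 1141/(379.3 × 9.61) = 0.3131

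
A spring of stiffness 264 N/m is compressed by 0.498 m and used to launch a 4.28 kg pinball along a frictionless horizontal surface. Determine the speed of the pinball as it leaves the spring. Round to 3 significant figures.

Conservation of energy: ½kx² = ½mv²
v = x√(k/m) = 0.498 × √(264/4.28) = 3.911 m/s

v = 3.91 m/s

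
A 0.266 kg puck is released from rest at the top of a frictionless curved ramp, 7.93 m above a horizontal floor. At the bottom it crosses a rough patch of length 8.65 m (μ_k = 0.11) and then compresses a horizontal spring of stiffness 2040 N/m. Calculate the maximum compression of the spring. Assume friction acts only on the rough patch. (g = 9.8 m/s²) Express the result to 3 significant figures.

x = 0.134 m

Initial energy: E₁ = mgh = (0.266)(9.8)(7.93) = 20.672 J
Friction removes W_f = μ_k mg d = (0.11)(0.266)(9.8)(8.65) = 2.480 J
Energy reaching the spring: E = 20.672 − 2.480 = 18.192 J
At max compression ½kx² = E ⇒ x = √(2E/k) = √(2 × 18.192/2040) = 0.1335 m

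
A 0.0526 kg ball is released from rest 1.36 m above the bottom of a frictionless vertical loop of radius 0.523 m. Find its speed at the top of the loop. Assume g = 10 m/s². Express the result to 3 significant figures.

v = 2.51 m/s

Energy conservation: mgh = ½mv_top² + mg(2r)
v_top² = 2g(h − 2r) = 2(10)(1.36 − 1.046) = 6.280
v_top = 2.506 m/s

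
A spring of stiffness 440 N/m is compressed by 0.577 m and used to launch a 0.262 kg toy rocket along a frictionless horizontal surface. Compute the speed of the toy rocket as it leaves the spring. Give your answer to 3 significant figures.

v = 23.6 m/s

Conservation of energy: ½kx² = ½mv²
v = x√(k/m) = 0.577 × √(440/0.262) = 23.65 m/s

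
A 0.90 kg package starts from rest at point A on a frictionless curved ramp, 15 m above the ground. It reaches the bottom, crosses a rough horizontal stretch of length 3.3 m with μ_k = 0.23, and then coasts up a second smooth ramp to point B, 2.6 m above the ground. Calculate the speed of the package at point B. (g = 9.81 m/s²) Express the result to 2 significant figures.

Energy at A: mgh₁ = (0.90)(9.81)(15) = 132.44 J
Friction loss: W_f = μ_k mg d = 6.701 J
At B: ½mv² + mgh₂ = mgh₁ − W_f
½mv² = 132.44 − 6.701 − 22.955 = 102.78 J
v = √(2 × 102.78/0.90) = 15.11 m/s

v = 15 m/s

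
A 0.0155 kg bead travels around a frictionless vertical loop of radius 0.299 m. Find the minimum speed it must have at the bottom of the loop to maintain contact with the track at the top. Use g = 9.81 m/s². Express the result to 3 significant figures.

At the top: mg = mv_top²/r ⇒ v_top² = gr = 2.933 m²/s²
Energy from bottom to top (height 2r): ½mv_bot² = ½mv_top² + mg(2r)
v_bot² = gr + 4gr = 5gr = 14.67
v_bot = √(5gr) = 3.830 m/s

v = 3.83 m/s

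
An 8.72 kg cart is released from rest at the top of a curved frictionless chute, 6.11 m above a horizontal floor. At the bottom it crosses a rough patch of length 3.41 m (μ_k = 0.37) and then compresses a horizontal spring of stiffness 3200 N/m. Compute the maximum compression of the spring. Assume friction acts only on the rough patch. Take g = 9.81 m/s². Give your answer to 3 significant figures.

x = 0.509 m

Initial energy: E₁ = mgh = (8.72)(9.81)(6.11) = 522.67 J
Friction removes W_f = μ_k mg d = (0.37)(8.72)(9.81)(3.41) = 107.9 J
Energy reaching the spring: E = 522.67 − 107.9 = 414.74 J
At max compression ½kx² = E ⇒ x = √(2E/k) = √(2 × 414.74/3200) = 0.5091 m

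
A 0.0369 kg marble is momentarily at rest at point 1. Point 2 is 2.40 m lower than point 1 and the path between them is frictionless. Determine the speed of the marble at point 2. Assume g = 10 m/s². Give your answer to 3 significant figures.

v = 6.93 m/s

Mechanical energy is conserved (no friction): mgh = ½mv²
v = √(2gh) = √(2 × 10 × 2.40) = √48.000 = 6.928 m/s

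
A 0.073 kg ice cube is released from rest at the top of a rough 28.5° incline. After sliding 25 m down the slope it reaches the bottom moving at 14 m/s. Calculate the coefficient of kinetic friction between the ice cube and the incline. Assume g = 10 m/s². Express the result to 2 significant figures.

mgh = ½mv² + μ_k (mg cosθ) L, with h = L sinθ
mgL sinθ = 8.7081 J; ½mv² = 7.1540 J
W_f = 8.7081 − 7.1540 = 1.554 J
μ_k = W_f/(mg cosθ · L) = 1.554/(0.6415 × 25) = 0.09690

μ_k = 0.097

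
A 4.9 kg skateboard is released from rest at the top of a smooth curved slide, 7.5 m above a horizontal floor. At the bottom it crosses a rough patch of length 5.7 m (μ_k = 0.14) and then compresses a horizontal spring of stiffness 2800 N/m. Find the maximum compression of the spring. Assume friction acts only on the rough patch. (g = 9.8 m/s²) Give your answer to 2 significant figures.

x = 0.48 m

Initial energy: E₁ = mgh = (4.9)(9.8)(7.5) = 360.15 J
Friction removes W_f = μ_k mg d = (0.14)(4.9)(9.8)(5.7) = 38.32 J
Energy reaching the spring: E = 360.15 − 38.32 = 321.83 J
At max compression ½kx² = E ⇒ x = √(2E/k) = √(2 × 321.83/2800) = 0.4795 m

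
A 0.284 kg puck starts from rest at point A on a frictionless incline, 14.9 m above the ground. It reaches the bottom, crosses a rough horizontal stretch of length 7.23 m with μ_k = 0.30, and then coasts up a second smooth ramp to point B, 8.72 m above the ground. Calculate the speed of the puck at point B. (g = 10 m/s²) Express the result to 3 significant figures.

v = 8.96 m/s

Energy at A: mgh₁ = (0.284)(10)(14.9) = 42.316 J
Friction loss: W_f = μ_k mg d = 6.160 J
At B: ½mv² + mgh₂ = mgh₁ − W_f
½mv² = 42.316 − 6.160 − 24.765 = 11.391 J
v = √(2 × 11.391/0.284) = 8.957 m/s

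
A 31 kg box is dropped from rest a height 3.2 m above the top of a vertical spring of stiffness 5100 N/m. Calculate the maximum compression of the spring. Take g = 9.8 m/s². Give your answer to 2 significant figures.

x = 0.68 m

Take the reference level at the top of the uncompressed spring. At max compression the box has fallen H + x and is momentarily at rest:
mg(H + x) = ½kx²
½(5100)x² − (31)(9.8)x − (31)(9.8)(3.2) = 0
2550x² − 303.8x − 972.2 = 0
x = [303.8 + √(92294 + 9.9160e+06)]/(2 × 2550) = 0.6799 m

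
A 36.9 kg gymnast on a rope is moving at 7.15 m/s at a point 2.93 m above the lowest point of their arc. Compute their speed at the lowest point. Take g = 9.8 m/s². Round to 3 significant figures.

v = 10.4 m/s

Mechanical energy is conserved (no friction): ½mv₀² + mgh = ½mv²
The mass cancels from both sides.
v² = v₀² + 2gh = (7.15)² + 2(9.8)(2.93) = 108.55
v = √108.55 = 10.42 m/s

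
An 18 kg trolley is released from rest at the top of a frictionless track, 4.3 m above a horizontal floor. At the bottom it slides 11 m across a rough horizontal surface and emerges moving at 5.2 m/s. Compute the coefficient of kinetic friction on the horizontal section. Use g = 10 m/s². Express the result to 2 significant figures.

μ_k = 0.27

Applying the work–energy principle:
mgh = ½mv² + μ_k m g d
mgh = 774.00 J; ½mv² = 243.36 J
W_f = 774.00 − 243.36 = 530.6 J
μ_k = W_f/(mg·d) = 530.6/(180.0 × 11) = 0.2680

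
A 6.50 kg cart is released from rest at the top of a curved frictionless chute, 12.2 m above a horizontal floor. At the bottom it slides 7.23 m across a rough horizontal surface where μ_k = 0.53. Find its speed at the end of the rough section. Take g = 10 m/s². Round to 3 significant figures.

v = 12.9 m/s

Energy bookkeeping (friction removes W_f = μ_k N d):
mgh = ½mv² + μ_k m g d
W_f = μ_k mg d = (0.53)(6.50)(10)(7.23) = 249.1 J
½mv² = mgh − W_f = 793.00 − 249.1 = 543.93 J
v = √(2 × 543.93/6.50) = 12.94 m/s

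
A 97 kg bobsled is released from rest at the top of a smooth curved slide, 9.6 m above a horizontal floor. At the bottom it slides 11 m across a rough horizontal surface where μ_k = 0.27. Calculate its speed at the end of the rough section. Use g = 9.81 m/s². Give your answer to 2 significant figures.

Energy bookkeeping (friction removes W_f = μ_k N d):
mgh = ½mv² + μ_k m g d
W_f = μ_k mg d = (0.27)(97)(9.81)(11) = 2826 J
½mv² = mgh − W_f = 9135.1 − 2826 = 6308.9 J
v = √(2 × 6308.9/97) = 11.41 m/s

v = 11 m/s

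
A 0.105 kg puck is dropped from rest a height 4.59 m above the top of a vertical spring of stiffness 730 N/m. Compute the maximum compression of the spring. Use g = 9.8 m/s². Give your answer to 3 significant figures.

Take the reference level at the top of the uncompressed spring. At max compression the puck has fallen H + x and is momentarily at rest:
mg(H + x) = ½kx²
½(730)x² − (0.105)(9.8)x − (0.105)(9.8)(4.59) = 0
365.0x² − 1.029x − 4.723 = 0
x = [1.029 + √(1.059 + 6895.7)]/(2 × 365.0) = 0.1152 m

x = 0.115 m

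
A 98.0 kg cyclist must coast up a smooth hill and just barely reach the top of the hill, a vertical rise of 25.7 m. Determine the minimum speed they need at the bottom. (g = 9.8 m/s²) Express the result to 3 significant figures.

At the top they are momentarily at rest, so all KE converts to PE: ½mv² = mgh
v = √(2gh) = √(2 × 9.8 × 25.7) = 22.44 m/s

v = 22.4 m/s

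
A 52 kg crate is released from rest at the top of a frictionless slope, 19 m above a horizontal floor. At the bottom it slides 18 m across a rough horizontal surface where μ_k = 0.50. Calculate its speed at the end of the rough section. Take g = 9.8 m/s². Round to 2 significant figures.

v = 14 m/s

Energy bookkeeping (friction removes W_f = μ_k N d):
mgh = ½mv² + μ_k m g d
W_f = μ_k mg d = (0.50)(52)(9.8)(18) = 4586 J
½mv² = mgh − W_f = 9682.4 − 4586 = 5096.0 J
v = √(2 × 5096.0/52) = 14.00 m/s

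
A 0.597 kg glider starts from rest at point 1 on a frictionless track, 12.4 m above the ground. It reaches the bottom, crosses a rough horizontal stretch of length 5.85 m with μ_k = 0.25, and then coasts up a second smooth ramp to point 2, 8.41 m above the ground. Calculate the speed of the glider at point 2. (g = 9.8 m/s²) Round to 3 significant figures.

Energy at 1: mgh₁ = (0.597)(9.8)(12.4) = 72.547 J
Friction loss: W_f = μ_k mg d = 8.557 J
At 2: ½mv² + mgh₂ = mgh₁ − W_f
½mv² = 72.547 − 8.557 − 49.204 = 14.787 J
v = √(2 × 14.787/0.597) = 7.038 m/s

v = 7.04 m/s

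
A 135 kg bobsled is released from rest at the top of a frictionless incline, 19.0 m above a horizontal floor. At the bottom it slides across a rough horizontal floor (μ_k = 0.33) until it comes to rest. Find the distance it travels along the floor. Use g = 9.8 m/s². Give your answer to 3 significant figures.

Energy at the top = energy at the end + work done against friction:
At rest all PE has been dissipated by friction: mgh = μ_k m g d
d = h/μ_k = 19.0/0.33 = 57.58 m

d = 57.6 m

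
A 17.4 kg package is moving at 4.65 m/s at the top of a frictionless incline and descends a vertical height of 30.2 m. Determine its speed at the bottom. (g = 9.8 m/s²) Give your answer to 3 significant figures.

v = 24.8 m/s

Mechanical energy is conserved (no friction): ½mv₀² + mgh = ½mv²
v² = v₀² + 2gh = (4.65)² + 2(9.8)(30.2) = 613.54
v = √613.54 = 24.77 m/s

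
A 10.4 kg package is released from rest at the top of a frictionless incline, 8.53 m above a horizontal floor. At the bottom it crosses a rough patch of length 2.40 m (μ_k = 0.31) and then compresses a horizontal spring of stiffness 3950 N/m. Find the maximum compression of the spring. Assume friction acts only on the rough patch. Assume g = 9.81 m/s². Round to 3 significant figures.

Initial energy: E₁ = mgh = (10.4)(9.81)(8.53) = 870.26 J
Friction removes W_f = μ_k mg d = (0.31)(10.4)(9.81)(2.40) = 75.91 J
Energy reaching the spring: E = 870.26 − 75.91 = 794.36 J
At max compression ½kx² = E ⇒ x = √(2E/k) = √(2 × 794.36/3950) = 0.6342 m

x = 0.634 m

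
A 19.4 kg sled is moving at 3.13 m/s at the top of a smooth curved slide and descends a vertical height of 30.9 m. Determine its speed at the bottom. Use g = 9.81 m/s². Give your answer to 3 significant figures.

v = 24.8 m/s

By conservation of mechanical energy, ½mv₀² + mgh = ½mv²
The mass cancels from both sides.
v² = v₀² + 2gh = (3.13)² + 2(9.81)(30.9) = 616.05
v = √616.05 = 24.82 m/s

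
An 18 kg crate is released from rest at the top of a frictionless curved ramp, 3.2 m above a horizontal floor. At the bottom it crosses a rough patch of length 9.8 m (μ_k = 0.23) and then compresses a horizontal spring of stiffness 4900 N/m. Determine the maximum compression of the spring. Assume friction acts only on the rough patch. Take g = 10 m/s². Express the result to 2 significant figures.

x = 0.26 m

Initial energy: E₁ = mgh = (18)(10)(3.2) = 576.00 J
Friction removes W_f = μ_k mg d = (0.23)(18)(10)(9.8) = 405.7 J
Energy reaching the spring: E = 576.00 − 405.7 = 170.28 J
At max compression ½kx² = E ⇒ x = √(2E/k) = √(2 × 170.28/4900) = 0.2636 m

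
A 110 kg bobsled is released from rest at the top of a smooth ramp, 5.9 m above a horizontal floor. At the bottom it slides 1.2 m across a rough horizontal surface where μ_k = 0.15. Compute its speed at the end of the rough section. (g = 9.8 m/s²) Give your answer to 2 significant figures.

v = 11 m/s

Applying the work–energy principle:
mgh = ½mv² + μ_k m g d
W_f = μ_k mg d = (0.15)(110)(9.8)(1.2) = 194.0 J
½mv² = mgh − W_f = 6360.2 − 194.0 = 6166.2 J
v = √(2 × 6166.2/110) = 10.59 m/s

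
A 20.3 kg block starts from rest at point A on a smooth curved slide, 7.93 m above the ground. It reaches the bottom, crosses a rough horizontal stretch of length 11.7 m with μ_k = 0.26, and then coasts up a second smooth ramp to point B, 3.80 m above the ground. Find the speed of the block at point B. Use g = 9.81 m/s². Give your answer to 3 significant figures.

v = 4.62 m/s

Energy at A: mgh₁ = (20.3)(9.81)(7.93) = 1579.2 J
Friction loss: W_f = μ_k mg d = 605.8 J
At B: ½mv² + mgh₂ = mgh₁ − W_f
½mv² = 1579.2 − 605.8 − 756.74 = 216.67 J
v = √(2 × 216.67/20.3) = 4.620 m/s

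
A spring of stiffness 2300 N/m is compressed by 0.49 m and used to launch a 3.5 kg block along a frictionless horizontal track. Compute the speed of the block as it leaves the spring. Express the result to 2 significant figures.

The block leaves the spring when the spring is at natural length, so ½kx² = ½mv²
v = x√(k/m) = 0.49 × √(2300/3.5) = 12.56 m/s

v = 13 m/s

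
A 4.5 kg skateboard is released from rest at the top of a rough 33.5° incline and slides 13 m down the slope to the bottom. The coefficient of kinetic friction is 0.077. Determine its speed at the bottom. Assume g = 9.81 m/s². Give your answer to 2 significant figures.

v = 11 m/s

Work–energy: mg(L sinθ) − μ_k(mg cosθ)L = ½mv²
mgh = mgL sinθ = (4.5)(9.81)(13)sin33.5° = 316.75 J
W_f = μ_k mg cosθ · L = (0.077)(4.5)(9.81)cos33.5°·13 = 36.85 J
½mv² = 316.75 − 36.85 = 279.90 J
v = √(2 × 279.90/4.5) = 11.15 m/s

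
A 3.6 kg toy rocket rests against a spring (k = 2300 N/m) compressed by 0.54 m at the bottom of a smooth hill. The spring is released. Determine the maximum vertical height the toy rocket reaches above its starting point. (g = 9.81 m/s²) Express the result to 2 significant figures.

All spring PE becomes gravitational PE at the highest point: ½kx² = mgh
h = kx²/(2mg) = (2300)(0.54)²/(2 × 3.6 × 9.81) = 9.495 m

h = 9.5 m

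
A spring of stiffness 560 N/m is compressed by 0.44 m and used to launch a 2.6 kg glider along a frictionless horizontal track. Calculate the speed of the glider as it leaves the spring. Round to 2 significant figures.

v = 6.5 m/s

Spring PE converts entirely to kinetic energy: ½kx² = ½mv²
v = x√(k/m) = 0.44 × √(560/2.6) = 6.457 m/s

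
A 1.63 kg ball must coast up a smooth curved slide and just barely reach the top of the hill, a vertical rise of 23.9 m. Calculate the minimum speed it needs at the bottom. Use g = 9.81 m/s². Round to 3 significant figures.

At the top it is momentarily at rest, so all KE converts to PE: ½mv² = mgh
v = √(2gh) = √(2 × 9.81 × 23.9) = 21.65 m/s

v = 21.7 m/s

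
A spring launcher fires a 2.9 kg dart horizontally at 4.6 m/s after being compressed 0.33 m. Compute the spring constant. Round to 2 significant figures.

½kx² = ½mv²
k = mv²/x² = (2.9)(4.6)²/(0.33)² = 563.5 N/m

k = 560 N/m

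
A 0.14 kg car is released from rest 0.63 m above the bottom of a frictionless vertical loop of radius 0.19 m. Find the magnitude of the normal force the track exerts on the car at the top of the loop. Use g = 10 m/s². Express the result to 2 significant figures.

N = 2.3 N

Energy from release to top (height 2r): mgh = ½mv_top² + mg(2r)
v_top² = 2g(h − 2r) = 2(10)(0.63 − 0.3800) = 5.0000 m²/s²
At the top, both N and weight point toward the centre: N + mg = mv_top²/r
N = m(v_top²/r − g) = 0.14(5.0000/0.19 − 10) = 2.284 N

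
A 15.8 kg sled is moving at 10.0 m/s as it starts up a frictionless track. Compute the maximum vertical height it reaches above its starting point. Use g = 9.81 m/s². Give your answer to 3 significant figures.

h = 5.10 m

Setting KE at the bottom equal to PE gained: ½mv² = mgh
h = v²/(2g) = 10.0²/(2 × 9.81) = 5.097 m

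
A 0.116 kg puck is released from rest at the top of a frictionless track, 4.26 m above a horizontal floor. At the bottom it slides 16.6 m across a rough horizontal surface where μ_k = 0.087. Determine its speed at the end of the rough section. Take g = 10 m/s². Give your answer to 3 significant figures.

Applying the work–energy principle:
mgh = ½mv² + μ_k m g d
W_f = μ_k mg d = (0.087)(0.116)(10)(16.6) = 1.675 J
½mv² = mgh − W_f = 4.9416 − 1.675 = 3.2663 J
v = √(2 × 3.2663/0.116) = 7.504 m/s

v = 7.50 m/s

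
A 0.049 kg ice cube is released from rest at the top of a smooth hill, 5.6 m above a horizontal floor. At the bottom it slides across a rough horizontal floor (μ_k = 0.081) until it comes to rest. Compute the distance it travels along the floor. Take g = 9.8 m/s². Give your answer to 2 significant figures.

d = 69 m

Applying the work–energy principle:
At rest all PE has been dissipated by friction: mgh = μ_k m g d
d = h/μ_k = 5.6/0.081 = 69.14 m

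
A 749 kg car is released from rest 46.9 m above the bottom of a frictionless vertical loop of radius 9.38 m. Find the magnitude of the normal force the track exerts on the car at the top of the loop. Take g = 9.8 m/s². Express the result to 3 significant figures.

N = 36700 N

Energy from release to top (height 2r): mgh = ½mv_top² + mg(2r)
v_top² = 2g(h − 2r) = 2(9.8)(46.9 − 18.76) = 551.54 m²/s²
At the top, both N and weight point toward the centre: N + mg = mv_top²/r
N = m(v_top²/r − g) = 749(551.54/9.38 − 9.8) = 36701 N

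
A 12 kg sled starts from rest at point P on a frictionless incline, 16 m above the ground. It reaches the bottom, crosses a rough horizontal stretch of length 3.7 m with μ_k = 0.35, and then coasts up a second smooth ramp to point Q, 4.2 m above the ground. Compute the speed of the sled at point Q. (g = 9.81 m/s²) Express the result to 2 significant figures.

Energy at P: mgh₁ = (12)(9.81)(16) = 1883.5 J
Friction loss: W_f = μ_k mg d = 152.4 J
At Q: ½mv² + mgh₂ = mgh₁ − W_f
½mv² = 1883.5 − 152.4 − 494.42 = 1236.6 J
v = √(2 × 1236.6/12) = 14.36 m/s

v = 14 m/s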